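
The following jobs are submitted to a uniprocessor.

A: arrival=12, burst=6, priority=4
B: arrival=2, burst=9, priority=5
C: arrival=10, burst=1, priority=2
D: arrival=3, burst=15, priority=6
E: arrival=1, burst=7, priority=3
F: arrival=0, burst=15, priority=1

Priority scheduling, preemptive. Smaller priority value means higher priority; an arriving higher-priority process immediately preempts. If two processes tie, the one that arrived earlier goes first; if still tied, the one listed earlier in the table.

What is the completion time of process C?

16

Gantt: | F 0-15 | C 15-16 | E 16-23 | A 23-29 | B 29-38 | D 38-53 |
Completion: A=29  B=38  C=16  D=53  E=23  F=15
Turnaround (C−A): A=17  B=36  C=6  D=50  E=22  F=15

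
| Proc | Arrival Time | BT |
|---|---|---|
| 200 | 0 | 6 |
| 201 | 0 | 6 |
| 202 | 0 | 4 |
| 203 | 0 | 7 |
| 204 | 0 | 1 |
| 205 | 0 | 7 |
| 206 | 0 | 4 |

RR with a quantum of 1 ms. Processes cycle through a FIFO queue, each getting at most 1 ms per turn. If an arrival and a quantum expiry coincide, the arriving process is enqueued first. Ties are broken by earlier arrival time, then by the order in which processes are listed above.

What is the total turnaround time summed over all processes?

182

Timeline: | 200 0-1 | 201 1-2 | 202 2-3 | 203 3-4 | 204 4-5 | 205 5-6 | 206 6-7 | 200 7-8 | 201 8-9 | 202 9-10 | 203 10-11 | 205 11-12 | 206 12-13 | 200 13-14 | 201 14-15 | 202 15-16 | 203 16-17 | 205 17-18 | 206 18-19 | 200 19-20 | 201 20-21 | 202 21-22 | 203 22-23 | 205 23-24 | 206 24-25 | 200 25-26 | 201 26-27 | 203 27-28 | 205 28-29 | 200 29-30 | 201 30-31 | 203 31-32 | 205 32-33 | 203 33-34 | 205 34-35 |
Completion: 200=30  201=31  202=22  203=34  204=5  205=35  206=25
Turnaround (C−A): 200=30  201=31  202=22  203=34  204=5  205=35  206=25
Turnaround = completion − arrival: 200=30, 201=31, 202=22, 203=34, 204=5, 205=35, 206=25
Total turnaround = 30 + 31 + 22 + 34 + 5 + 35 + 25 = 182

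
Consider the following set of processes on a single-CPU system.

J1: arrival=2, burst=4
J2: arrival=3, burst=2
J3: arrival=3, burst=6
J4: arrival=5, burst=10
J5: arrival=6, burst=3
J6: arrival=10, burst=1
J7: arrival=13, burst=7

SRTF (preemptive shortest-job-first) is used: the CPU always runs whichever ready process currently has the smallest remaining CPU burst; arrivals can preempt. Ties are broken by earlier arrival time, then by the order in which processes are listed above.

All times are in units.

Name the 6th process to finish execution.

J7

Schedule: | idle 0-2 | J1 2-3 | J2 3-5 | J1 5-8 | J5 8-11 | J6 11-12 | J3 12-18 | J7 18-25 | J4 25-35 |
Completion: J1=8  J2=5  J3=18  J4=35  J5=11  J6=12  J7=25
Turnaround (C−A): J1=6  J2=2  J3=15  J4=30  J5=5  J6=2  J7=12
Finish order: J2 → J1 → J5 → J6 → J3 → J7 → J4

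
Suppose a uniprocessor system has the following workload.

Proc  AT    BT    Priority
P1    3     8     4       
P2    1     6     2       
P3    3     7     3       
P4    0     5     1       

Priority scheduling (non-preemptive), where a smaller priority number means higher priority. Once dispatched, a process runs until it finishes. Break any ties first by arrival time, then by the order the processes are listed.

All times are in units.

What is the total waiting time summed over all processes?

27

Schedule: | P4 0-5 | P2 5-11 | P3 11-18 | P1 18-26 |
Completion: P1=26  P2=11  P3=18  P4=5
Waiting = turnaround − burst: P1=15, P2=4, P3=8, P4=0
Total waiting = 15 + 4 + 8 + 0 = 27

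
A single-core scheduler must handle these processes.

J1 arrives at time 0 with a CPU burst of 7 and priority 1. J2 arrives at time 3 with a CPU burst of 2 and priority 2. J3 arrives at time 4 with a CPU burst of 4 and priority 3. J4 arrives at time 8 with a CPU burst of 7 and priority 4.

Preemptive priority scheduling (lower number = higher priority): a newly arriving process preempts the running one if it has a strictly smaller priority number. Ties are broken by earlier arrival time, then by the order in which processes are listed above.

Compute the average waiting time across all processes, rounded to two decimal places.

Timeline: | J1 0-7 | J2 7-9 | J3 9-13 | J4 13-20 |
Completion: J1=7  J2=9  J3=13  J4=20
Waiting times: J1=0, J2=4, J3=5, J4=5
Average waiting = (0+4+5+5) / 4 = 14/4 = 3.50

3.50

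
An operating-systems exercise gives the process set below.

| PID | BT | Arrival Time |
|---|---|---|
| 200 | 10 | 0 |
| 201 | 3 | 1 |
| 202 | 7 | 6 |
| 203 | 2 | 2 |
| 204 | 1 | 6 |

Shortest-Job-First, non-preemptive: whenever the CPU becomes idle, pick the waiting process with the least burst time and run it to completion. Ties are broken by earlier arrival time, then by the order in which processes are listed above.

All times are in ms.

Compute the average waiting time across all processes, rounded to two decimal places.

7.00

Schedule: | 200 0-10 | 204 10-11 | 203 11-13 | 201 13-16 | 202 16-23 |
Completion: 200=10  201=16  202=23  203=13  204=11
Turnaround (C−A): 200=10  201=15  202=17  203=11  204=5
Waiting times: 200=0, 201=12, 202=10, 203=9, 204=4
Average waiting = (0+12+10+9+4) / 5 = 35/5 = 7.00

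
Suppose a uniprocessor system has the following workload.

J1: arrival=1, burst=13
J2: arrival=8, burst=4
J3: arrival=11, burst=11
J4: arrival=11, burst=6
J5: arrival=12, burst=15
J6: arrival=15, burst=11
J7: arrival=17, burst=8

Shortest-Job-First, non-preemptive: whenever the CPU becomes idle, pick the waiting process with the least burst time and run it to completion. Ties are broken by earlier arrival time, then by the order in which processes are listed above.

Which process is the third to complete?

Timeline: | idle 0-1 | J1 1-14 | J2 14-18 | J4 18-24 | J7 24-32 | J3 32-43 | J6 43-54 | J5 54-69 |
Completion: J1=14  J2=18  J3=43  J4=24  J5=69  J6=54  J7=32
Finish order: J1 → J2 → J4 → J7 → J3 → J6 → J5

J4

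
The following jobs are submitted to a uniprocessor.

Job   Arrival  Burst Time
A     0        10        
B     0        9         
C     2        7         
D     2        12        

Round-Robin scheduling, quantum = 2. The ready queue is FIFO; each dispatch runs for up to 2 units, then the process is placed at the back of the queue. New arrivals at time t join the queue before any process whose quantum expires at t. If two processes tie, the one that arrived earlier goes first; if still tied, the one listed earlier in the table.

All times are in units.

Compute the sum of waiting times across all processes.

92

Gantt: | A 0-2 | B 2-4 | C 4-6 | D 6-8 | A 8-10 | B 10-12 | C 12-14 | D 14-16 | A 16-18 | B 18-20 | C 20-22 | D 22-24 | A 24-26 | B 26-28 | C 28-29 | D 29-31 | A 31-33 | B 33-34 | D 34-38 |
Completion: A=33  B=34  C=29  D=38
Turnaround (C−A): A=33  B=34  C=27  D=36
Waiting = turnaround − burst: A=23, B=25, C=20, D=24
Total waiting = 23 + 25 + 20 + 24 = 92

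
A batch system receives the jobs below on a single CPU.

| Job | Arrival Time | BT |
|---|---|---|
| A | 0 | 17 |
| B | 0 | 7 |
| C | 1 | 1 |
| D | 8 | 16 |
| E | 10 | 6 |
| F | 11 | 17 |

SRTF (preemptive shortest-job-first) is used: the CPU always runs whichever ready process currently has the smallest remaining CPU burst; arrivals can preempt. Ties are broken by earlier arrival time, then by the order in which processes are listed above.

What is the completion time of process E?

Timeline: | B 0-1 | C 1-2 | B 2-8 | D 8-10 | E 10-16 | D 16-30 | A 30-47 | F 47-64 |
Completion: A=47  B=8  C=2  D=30  E=16  F=64
Turnaround (C−A): A=47  B=8  C=1  D=22  E=6  F=53

16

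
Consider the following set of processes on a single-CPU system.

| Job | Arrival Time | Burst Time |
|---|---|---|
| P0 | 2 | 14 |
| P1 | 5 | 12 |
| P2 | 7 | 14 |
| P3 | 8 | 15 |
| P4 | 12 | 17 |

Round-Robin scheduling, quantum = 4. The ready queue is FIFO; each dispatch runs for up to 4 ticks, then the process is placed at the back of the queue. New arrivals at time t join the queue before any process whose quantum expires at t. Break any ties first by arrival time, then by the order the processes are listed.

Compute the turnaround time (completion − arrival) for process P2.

Gantt: | idle 0-2 | P0 2-6 | P1 6-10 | P0 10-14 | P2 14-18 | P3 18-22 | P1 22-26 | P4 26-30 | P0 30-34 | P2 34-38 | P3 38-42 | P1 42-46 | P4 46-50 | P0 50-52 | P2 52-56 | P3 56-60 | P4 60-64 | P2 64-66 | P3 66-69 | P4 69-74 |
Completion: P0=52  P1=46  P2=66  P3=69  P4=74
Turnaround(P2) = completion − arrival = 66 − 7 = 59

59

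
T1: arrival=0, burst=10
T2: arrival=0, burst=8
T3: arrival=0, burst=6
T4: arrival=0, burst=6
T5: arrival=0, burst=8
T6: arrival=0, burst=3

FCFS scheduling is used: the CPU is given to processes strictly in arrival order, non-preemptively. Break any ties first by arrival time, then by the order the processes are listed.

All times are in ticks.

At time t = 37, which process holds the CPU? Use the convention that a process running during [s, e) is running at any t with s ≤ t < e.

Timeline: | T1 0-10 | T2 10-18 | T3 18-24 | T4 24-30 | T5 30-38 | T6 38-41 |
Completion: T1=10  T2=18  T3=24  T4=30  T5=38  T6=41
Turnaround (C−A): T1=10  T2=18  T3=24  T4=30  T5=38  T6=41

T5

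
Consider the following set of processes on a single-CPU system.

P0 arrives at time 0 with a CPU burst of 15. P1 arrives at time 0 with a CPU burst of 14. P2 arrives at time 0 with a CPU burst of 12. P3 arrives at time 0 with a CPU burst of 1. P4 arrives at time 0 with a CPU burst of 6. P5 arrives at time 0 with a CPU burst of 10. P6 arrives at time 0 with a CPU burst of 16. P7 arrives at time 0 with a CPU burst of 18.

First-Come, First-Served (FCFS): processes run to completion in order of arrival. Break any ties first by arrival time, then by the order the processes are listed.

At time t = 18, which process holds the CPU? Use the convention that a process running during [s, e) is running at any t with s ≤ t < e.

Timeline: | P0 0-15 | P1 15-29 | P2 29-41 | P3 41-42 | P4 42-48 | P5 48-58 | P6 58-74 | P7 74-92 |
Completion: P0=15  P1=29  P2=41  P3=42  P4=48  P5=58  P6=74  P7=92
Turnaround (C−A): P0=15  P1=29  P2=41  P3=42  P4=48  P5=58  P6=74  P7=92

P1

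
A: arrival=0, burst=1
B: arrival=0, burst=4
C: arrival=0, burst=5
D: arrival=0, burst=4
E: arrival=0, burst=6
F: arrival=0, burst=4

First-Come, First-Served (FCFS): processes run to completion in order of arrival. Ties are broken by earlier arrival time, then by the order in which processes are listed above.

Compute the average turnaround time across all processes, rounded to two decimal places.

Gantt: | A 0-1 | B 1-5 | C 5-10 | D 10-14 | E 14-20 | F 20-24 |
Completion: A=1  B=5  C=10  D=14  E=20  F=24
Turnaround times: A=1, B=5, C=10, D=14, E=20, F=24
Average turnaround = (1+5+10+14+20+24) / 6 = 74/6 = 12.33

12.33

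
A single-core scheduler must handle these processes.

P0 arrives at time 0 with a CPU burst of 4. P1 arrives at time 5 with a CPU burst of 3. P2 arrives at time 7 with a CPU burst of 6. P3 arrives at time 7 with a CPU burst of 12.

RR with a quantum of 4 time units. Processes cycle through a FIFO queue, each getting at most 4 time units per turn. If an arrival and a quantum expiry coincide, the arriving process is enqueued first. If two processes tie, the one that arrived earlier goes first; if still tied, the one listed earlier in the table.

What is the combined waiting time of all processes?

12

Schedule: | P0 0-4 | idle 4-5 | P1 5-8 | P2 8-12 | P3 12-16 | P2 16-18 | P3 18-26 |
Completion: P0=4  P1=8  P2=18  P3=26
Waiting = turnaround − burst: P0=0, P1=0, P2=5, P3=7
Total waiting = 0 + 0 + 5 + 7 = 12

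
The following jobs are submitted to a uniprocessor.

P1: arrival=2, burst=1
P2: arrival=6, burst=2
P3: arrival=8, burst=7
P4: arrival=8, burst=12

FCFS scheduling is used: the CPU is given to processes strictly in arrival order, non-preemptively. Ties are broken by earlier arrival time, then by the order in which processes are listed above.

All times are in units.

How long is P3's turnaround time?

Schedule: | idle 0-2 | P1 2-3 | idle 3-6 | P2 6-8 | P3 8-15 | P4 15-27 |
Completion: P1=3  P2=8  P3=15  P4=27
Turnaround (C−A): P1=1  P2=2  P3=7  P4=19
Turnaround(P3) = completion − arrival = 15 − 8 = 7

7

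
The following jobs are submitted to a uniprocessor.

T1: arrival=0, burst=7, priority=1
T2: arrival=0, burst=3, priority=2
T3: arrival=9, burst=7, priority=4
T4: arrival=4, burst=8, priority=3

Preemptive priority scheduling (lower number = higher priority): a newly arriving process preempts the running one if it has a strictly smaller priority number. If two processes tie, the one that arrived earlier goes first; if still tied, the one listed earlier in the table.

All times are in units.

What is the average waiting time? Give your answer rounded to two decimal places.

Schedule: | T1 0-7 | T2 7-10 | T4 10-18 | T3 18-25 |
Completion: T1=7  T2=10  T3=25  T4=18
Waiting times: T1=0, T2=7, T3=9, T4=6
Average waiting = (0+7+9+6) / 4 = 22/4 = 5.50

5.50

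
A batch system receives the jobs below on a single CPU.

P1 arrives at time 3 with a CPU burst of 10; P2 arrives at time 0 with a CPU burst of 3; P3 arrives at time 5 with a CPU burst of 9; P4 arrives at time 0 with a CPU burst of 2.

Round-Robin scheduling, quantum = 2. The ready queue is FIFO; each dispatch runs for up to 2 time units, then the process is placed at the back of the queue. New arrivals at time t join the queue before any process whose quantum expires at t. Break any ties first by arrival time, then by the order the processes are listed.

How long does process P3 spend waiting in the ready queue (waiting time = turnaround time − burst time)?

10

Schedule: | P2 0-2 | P4 2-4 | P2 4-5 | P1 5-7 | P3 7-9 | P1 9-11 | P3 11-13 | P1 13-15 | P3 15-17 | P1 17-19 | P3 19-21 | P1 21-23 | P3 23-24 |
Completion: P1=23  P2=5  P3=24  P4=4
Turnaround (C−A): P1=20  P2=5  P3=19  P4=4
Waiting(P3) = turnaround − burst = 19 − 9 = 10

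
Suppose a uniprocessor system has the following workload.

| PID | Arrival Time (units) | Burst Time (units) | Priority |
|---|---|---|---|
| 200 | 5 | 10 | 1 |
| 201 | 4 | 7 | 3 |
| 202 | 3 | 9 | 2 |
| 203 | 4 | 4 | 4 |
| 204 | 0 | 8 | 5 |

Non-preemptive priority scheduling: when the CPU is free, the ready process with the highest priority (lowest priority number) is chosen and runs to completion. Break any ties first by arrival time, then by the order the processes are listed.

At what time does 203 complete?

38

Timeline: | 204 0-8 | 200 8-18 | 202 18-27 | 201 27-34 | 203 34-38 |
Completion: 200=18  201=34  202=27  203=38  204=8
Turnaround (C−A): 200=13  201=30  202=24  203=34  204=8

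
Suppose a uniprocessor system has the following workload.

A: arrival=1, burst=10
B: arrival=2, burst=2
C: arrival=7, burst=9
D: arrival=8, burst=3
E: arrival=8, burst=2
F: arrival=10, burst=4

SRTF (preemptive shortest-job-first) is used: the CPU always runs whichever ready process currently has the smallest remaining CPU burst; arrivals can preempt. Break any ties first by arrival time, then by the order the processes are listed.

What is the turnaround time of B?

2

Timeline: | idle 0-1 | A 1-2 | B 2-4 | A 4-8 | E 8-10 | D 10-13 | F 13-17 | A 17-22 | C 22-31 |
Completion: A=22  B=4  C=31  D=13  E=10  F=17
Turnaround (C−A): A=21  B=2  C=24  D=5  E=2  F=7
Turnaround(B) = completion − arrival = 4 − 2 = 2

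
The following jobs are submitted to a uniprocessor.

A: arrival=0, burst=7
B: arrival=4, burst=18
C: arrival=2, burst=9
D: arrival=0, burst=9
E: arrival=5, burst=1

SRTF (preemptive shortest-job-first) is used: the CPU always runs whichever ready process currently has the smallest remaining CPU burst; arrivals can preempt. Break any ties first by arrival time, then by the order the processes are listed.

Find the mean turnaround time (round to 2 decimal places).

Gantt: | A 0-5 | E 5-6 | A 6-8 | D 8-17 | C 17-26 | B 26-44 |
Completion: A=8  B=44  C=26  D=17  E=6
Turnaround (C−A): A=8  B=40  C=24  D=17  E=1
Turnaround times: A=8, B=40, C=24, D=17, E=1
Average turnaround = (8+40+24+17+1) / 5 = 90/5 = 18.00

18.00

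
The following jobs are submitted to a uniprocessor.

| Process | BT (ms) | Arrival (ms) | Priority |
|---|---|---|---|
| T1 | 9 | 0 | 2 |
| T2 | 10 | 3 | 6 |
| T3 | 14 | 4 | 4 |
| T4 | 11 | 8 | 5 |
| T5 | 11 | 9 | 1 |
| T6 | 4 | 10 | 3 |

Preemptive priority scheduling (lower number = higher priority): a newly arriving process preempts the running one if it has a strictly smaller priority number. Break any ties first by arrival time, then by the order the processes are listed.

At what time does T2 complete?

Gantt: | T1 0-9 | T5 9-20 | T6 20-24 | T3 24-38 | T4 38-49 | T2 49-59 |
Completion: T1=9  T2=59  T3=38  T4=49  T5=20  T6=24
Turnaround (C−A): T1=9  T2=56  T3=34  T4=41  T5=11  T6=14

59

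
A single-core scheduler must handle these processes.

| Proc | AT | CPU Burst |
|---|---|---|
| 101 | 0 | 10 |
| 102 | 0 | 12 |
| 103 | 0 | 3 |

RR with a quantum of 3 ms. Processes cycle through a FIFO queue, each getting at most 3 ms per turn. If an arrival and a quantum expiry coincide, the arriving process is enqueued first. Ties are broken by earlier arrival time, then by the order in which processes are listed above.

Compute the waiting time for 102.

Schedule: | 101 0-3 | 102 3-6 | 103 6-9 | 101 9-12 | 102 12-15 | 101 15-18 | 102 18-21 | 101 21-22 | 102 22-25 |
Completion: 101=22  102=25  103=9
Turnaround (C−A): 101=22  102=25  103=9
Waiting(102) = turnaround − burst = 25 − 12 = 13

13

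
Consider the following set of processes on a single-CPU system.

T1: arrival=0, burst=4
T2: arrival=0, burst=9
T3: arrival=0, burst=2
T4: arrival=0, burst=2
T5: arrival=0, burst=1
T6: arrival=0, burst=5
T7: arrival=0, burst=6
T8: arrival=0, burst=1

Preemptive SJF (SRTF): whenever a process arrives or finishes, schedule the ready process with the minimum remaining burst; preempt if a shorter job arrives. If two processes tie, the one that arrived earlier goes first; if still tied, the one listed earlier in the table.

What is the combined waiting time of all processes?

59

Gantt: | T5 0-1 | T8 1-2 | T3 2-4 | T4 4-6 | T1 6-10 | T6 10-15 | T7 15-21 | T2 21-30 |
Completion: T1=10  T2=30  T3=4  T4=6  T5=1  T6=15  T7=21  T8=2
Waiting = turnaround − burst: T1=6, T2=21, T3=2, T4=4, T5=0, T6=10, T7=15, T8=1
Total waiting = 6 + 21 + 2 + 4 + 0 + 10 + 15 + 1 = 59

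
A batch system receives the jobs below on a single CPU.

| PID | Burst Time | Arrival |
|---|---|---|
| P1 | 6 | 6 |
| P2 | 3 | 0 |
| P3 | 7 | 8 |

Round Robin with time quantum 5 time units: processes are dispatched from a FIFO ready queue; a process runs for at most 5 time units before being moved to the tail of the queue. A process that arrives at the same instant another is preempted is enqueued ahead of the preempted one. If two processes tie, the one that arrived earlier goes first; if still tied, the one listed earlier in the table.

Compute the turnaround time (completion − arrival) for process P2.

Timeline: | P2 0-3 | idle 3-6 | P1 6-11 | P3 11-16 | P1 16-17 | P3 17-19 |
Completion: P1=17  P2=3  P3=19
Turnaround(P2) = completion − arrival = 3 − 0 = 3

3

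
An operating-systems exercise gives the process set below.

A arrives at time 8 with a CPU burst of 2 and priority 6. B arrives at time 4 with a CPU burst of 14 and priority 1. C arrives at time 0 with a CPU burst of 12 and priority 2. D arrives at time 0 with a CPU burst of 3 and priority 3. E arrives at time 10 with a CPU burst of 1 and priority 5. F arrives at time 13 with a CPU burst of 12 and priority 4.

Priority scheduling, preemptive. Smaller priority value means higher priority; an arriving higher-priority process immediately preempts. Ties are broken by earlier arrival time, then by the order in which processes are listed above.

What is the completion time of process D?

Schedule: | C 0-4 | B 4-18 | C 18-26 | D 26-29 | F 29-41 | E 41-42 | A 42-44 |
Completion: A=44  B=18  C=26  D=29  E=42  F=41
Turnaround (C−A): A=36  B=14  C=26  D=29  E=32  F=28

29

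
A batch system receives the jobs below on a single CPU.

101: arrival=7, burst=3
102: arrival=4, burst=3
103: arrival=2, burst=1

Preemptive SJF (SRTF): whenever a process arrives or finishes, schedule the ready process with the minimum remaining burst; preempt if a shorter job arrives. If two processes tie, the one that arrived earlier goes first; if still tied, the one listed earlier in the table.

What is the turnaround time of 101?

Schedule: | idle 0-2 | 103 2-3 | idle 3-4 | 102 4-7 | 101 7-10 |
Completion: 101=10  102=7  103=3
Turnaround (C−A): 101=3  102=3  103=1
Turnaround(101) = completion − arrival = 10 − 7 = 3

3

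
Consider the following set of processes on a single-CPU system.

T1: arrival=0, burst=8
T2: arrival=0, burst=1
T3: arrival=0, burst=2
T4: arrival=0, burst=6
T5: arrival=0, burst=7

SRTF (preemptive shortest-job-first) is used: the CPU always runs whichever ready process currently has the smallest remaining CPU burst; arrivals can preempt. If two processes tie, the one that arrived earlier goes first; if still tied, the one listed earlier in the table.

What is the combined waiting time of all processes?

Schedule: | T2 0-1 | T3 1-3 | T4 3-9 | T5 9-16 | T1 16-24 |
Completion: T1=24  T2=1  T3=3  T4=9  T5=16
Waiting = turnaround − burst: T1=16, T2=0, T3=1, T4=3, T5=9
Total waiting = 16 + 0 + 1 + 3 + 9 = 29

29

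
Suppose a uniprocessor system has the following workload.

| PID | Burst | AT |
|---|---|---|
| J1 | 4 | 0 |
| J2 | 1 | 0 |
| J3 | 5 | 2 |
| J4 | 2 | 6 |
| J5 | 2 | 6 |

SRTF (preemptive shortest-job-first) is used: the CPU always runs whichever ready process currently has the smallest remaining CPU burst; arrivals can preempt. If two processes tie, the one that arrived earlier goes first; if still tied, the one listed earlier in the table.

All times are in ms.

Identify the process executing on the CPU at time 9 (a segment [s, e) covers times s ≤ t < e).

J5

Timeline: | J2 0-1 | J1 1-5 | J3 5-6 | J4 6-8 | J5 8-10 | J3 10-14 |
Completion: J1=5  J2=1  J3=14  J4=8  J5=10
Turnaround (C−A): J1=5  J2=1  J3=12  J4=2  J5=4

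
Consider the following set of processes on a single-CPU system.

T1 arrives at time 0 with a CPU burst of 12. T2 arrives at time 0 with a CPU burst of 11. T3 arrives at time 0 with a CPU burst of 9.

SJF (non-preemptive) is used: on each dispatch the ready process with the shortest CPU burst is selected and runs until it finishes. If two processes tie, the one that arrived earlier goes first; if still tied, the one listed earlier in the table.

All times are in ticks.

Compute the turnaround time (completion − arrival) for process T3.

9

Gantt: | T3 0-9 | T2 9-20 | T1 20-32 |
Completion: T1=32  T2=20  T3=9
Turnaround(T3) = completion − arrival = 9 − 0 = 9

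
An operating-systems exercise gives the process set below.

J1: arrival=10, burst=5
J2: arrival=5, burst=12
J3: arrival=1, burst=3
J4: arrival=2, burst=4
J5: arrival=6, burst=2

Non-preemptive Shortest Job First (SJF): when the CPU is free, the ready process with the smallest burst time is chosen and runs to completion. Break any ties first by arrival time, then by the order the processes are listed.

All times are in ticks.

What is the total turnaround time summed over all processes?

40

Schedule: | idle 0-1 | J3 1-4 | J4 4-8 | J5 8-10 | J1 10-15 | J2 15-27 |
Completion: J1=15  J2=27  J3=4  J4=8  J5=10
Turnaround = completion − arrival: J1=5, J2=22, J3=3, J4=6, J5=4
Total turnaround = 5 + 22 + 3 + 6 + 4 = 40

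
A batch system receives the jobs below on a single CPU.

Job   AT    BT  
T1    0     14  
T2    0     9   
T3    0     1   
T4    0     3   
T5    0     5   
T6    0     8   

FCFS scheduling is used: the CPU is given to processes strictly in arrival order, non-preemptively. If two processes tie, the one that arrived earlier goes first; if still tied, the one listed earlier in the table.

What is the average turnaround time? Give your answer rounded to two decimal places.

26.67

Timeline: | T1 0-14 | T2 14-23 | T3 23-24 | T4 24-27 | T5 27-32 | T6 32-40 |
Completion: T1=14  T2=23  T3=24  T4=27  T5=32  T6=40
Turnaround (C−A): T1=14  T2=23  T3=24  T4=27  T5=32  T6=40
Turnaround times: T1=14, T2=23, T3=24, T4=27, T5=32, T6=40
Average turnaround = (14+23+24+27+32+40) / 6 = 160/6 = 26.67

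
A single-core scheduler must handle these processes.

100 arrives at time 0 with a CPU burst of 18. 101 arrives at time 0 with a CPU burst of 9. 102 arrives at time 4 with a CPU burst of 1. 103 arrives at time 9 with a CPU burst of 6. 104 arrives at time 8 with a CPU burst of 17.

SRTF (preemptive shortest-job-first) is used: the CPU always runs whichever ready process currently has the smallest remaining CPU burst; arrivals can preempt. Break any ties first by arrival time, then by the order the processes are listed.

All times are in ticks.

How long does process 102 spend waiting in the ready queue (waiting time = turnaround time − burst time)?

0

Gantt: | 101 0-4 | 102 4-5 | 101 5-10 | 103 10-16 | 104 16-33 | 100 33-51 |
Completion: 100=51  101=10  102=5  103=16  104=33
Turnaround (C−A): 100=51  101=10  102=1  103=7  104=25
Waiting(102) = turnaround − burst = 1 − 1 = 0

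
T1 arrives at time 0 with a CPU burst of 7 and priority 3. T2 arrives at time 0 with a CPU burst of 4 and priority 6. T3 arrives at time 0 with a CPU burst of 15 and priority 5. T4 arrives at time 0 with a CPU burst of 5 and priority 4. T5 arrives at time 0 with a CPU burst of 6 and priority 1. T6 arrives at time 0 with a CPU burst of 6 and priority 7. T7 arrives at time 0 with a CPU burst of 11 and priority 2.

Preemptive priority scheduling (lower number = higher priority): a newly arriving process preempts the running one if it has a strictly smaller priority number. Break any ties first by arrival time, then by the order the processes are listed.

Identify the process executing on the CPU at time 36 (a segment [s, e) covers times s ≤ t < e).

Schedule: | T5 0-6 | T7 6-17 | T1 17-24 | T4 24-29 | T3 29-44 | T2 44-48 | T6 48-54 |
Completion: T1=24  T2=48  T3=44  T4=29  T5=6  T6=54  T7=17

T3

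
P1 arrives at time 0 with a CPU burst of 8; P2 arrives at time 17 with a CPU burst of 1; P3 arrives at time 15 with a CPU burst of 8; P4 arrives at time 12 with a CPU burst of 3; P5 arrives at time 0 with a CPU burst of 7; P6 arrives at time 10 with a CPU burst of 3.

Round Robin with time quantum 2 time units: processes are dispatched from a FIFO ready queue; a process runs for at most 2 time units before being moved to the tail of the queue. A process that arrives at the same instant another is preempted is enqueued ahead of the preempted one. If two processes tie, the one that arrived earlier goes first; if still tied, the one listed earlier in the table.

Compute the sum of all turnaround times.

Timeline: | P1 0-2 | P5 2-4 | P1 4-6 | P5 6-8 | P1 8-10 | P5 10-12 | P6 12-14 | P1 14-16 | P4 16-18 | P5 18-19 | P6 19-20 | P3 20-22 | P2 22-23 | P4 23-24 | P3 24-30 |
Completion: P1=16  P2=23  P3=30  P4=24  P5=19  P6=20
Turnaround (C−A): P1=16  P2=6  P3=15  P4=12  P5=19  P6=10
Turnaround = completion − arrival: P1=16, P2=6, P3=15, P4=12, P5=19, P6=10
Total turnaround = 16 + 6 + 15 + 12 + 19 + 10 = 78

78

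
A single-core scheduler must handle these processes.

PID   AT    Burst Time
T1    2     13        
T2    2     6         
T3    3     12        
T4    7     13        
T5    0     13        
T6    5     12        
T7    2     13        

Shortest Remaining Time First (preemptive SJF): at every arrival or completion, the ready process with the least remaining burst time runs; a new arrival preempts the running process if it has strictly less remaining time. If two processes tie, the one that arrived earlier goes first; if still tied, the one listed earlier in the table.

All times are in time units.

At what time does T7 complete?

Gantt: | T5 0-2 | T2 2-8 | T5 8-19 | T3 19-31 | T6 31-43 | T1 43-56 | T7 56-69 | T4 69-82 |
Completion: T1=56  T2=8  T3=31  T4=82  T5=19  T6=43  T7=69

69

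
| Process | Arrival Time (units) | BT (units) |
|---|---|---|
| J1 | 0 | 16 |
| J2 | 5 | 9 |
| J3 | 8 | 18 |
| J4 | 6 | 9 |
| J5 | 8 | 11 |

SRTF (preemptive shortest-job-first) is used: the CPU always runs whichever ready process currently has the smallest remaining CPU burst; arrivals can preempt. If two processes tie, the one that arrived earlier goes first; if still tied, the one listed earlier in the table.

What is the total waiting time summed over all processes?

Timeline: | J1 0-5 | J2 5-14 | J4 14-23 | J1 23-34 | J5 34-45 | J3 45-63 |
Completion: J1=34  J2=14  J3=63  J4=23  J5=45
Turnaround (C−A): J1=34  J2=9  J3=55  J4=17  J5=37
Waiting = turnaround − burst: J1=18, J2=0, J3=37, J4=8, J5=26
Total waiting = 18 + 0 + 37 + 8 + 26 = 89

89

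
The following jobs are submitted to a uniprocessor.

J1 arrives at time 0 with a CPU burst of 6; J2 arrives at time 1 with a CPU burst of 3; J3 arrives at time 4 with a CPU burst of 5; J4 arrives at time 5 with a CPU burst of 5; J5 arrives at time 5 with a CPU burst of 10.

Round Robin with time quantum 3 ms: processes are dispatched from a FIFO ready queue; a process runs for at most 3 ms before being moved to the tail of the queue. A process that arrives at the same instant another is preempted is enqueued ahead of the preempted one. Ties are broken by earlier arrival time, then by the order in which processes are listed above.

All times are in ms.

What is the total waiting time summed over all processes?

Gantt: | J1 0-3 | J2 3-6 | J1 6-9 | J3 9-12 | J4 12-15 | J5 15-18 | J3 18-20 | J4 20-22 | J5 22-29 |
Completion: J1=9  J2=6  J3=20  J4=22  J5=29
Turnaround (C−A): J1=9  J2=5  J3=16  J4=17  J5=24
Waiting = turnaround − burst: J1=3, J2=2, J3=11, J4=12, J5=14
Total waiting = 3 + 2 + 11 + 12 + 14 = 42

42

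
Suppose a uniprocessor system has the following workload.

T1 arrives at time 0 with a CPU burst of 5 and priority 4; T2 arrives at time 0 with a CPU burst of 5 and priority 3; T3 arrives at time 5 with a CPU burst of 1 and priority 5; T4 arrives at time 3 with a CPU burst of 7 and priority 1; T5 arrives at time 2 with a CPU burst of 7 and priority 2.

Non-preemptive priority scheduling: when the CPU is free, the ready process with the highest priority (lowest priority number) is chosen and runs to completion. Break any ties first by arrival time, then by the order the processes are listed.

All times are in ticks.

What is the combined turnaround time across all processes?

Timeline: | T2 0-5 | T4 5-12 | T5 12-19 | T1 19-24 | T3 24-25 |
Completion: T1=24  T2=5  T3=25  T4=12  T5=19
Turnaround = completion − arrival: T1=24, T2=5, T3=20, T4=9, T5=17
Total turnaround = 24 + 5 + 20 + 9 + 17 = 75

75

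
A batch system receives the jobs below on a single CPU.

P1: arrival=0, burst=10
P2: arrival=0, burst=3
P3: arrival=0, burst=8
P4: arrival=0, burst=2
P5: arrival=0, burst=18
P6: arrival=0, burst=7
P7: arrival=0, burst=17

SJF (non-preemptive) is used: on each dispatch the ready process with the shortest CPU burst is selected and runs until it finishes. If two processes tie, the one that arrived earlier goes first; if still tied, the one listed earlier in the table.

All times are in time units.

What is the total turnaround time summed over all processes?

181

Gantt: | P4 0-2 | P2 2-5 | P6 5-12 | P3 12-20 | P1 20-30 | P7 30-47 | P5 47-65 |
Completion: P1=30  P2=5  P3=20  P4=2  P5=65  P6=12  P7=47
Turnaround (C−A): P1=30  P2=5  P3=20  P4=2  P5=65  P6=12  P7=47
Turnaround = completion − arrival: P1=30, P2=5, P3=20, P4=2, P5=65, P6=12, P7=47
Total turnaround = 30 + 5 + 20 + 2 + 65 + 12 + 47 = 181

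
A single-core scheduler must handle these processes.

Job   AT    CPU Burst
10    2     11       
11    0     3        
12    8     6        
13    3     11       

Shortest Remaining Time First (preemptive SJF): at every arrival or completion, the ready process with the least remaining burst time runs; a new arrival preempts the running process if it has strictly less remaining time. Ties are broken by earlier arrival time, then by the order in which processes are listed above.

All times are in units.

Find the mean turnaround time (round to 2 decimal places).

13.75

Timeline: | 11 0-3 | 10 3-14 | 12 14-20 | 13 20-31 |
Completion: 10=14  11=3  12=20  13=31
Turnaround times: 10=12, 11=3, 12=12, 13=28
Average turnaround = (12+3+12+28) / 4 = 55/4 = 13.75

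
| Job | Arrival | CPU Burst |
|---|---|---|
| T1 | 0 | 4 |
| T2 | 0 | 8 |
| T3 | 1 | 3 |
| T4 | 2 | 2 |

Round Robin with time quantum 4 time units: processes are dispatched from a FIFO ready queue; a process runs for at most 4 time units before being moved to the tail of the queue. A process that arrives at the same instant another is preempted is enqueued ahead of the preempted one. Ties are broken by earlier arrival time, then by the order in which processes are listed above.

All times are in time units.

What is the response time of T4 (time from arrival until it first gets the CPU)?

Timeline: | T1 0-4 | T2 4-8 | T3 8-11 | T4 11-13 | T2 13-17 |
Completion: T1=4  T2=17  T3=11  T4=13
Turnaround (C−A): T1=4  T2=17  T3=10  T4=11
Response(T4) = first start − arrival = 11 − 2 = 9

9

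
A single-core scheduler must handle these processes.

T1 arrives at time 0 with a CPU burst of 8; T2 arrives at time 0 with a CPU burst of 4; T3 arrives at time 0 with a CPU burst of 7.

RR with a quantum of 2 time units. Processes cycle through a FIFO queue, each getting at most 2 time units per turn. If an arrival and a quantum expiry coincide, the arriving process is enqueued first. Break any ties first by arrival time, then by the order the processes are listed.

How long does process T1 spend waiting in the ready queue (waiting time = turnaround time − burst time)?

10

Timeline: | T1 0-2 | T2 2-4 | T3 4-6 | T1 6-8 | T2 8-10 | T3 10-12 | T1 12-14 | T3 14-16 | T1 16-18 | T3 18-19 |
Completion: T1=18  T2=10  T3=19
Turnaround (C−A): T1=18  T2=10  T3=19
Waiting(T1) = turnaround − burst = 18 − 8 = 10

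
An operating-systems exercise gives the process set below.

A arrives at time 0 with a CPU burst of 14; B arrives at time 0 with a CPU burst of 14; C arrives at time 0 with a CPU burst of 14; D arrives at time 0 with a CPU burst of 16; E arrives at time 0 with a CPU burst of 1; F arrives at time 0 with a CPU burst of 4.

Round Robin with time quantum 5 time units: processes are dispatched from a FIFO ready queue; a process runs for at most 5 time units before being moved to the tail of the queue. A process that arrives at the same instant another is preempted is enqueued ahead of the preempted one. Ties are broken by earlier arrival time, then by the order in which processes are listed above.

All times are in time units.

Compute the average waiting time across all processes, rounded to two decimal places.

34.17

Gantt: | A 0-5 | B 5-10 | C 10-15 | D 15-20 | E 20-21 | F 21-25 | A 25-30 | B 30-35 | C 35-40 | D 40-45 | A 45-49 | B 49-53 | C 53-57 | D 57-63 |
Completion: A=49  B=53  C=57  D=63  E=21  F=25
Waiting times: A=35, B=39, C=43, D=47, E=20, F=21
Average waiting = (35+39+43+47+20+21) / 6 = 205/6 = 34.17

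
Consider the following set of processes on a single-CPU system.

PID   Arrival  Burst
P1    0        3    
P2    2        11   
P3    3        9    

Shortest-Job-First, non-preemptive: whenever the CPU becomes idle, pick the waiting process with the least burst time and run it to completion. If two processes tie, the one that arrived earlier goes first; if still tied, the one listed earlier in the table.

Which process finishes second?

P3

Schedule: | P1 0-3 | P3 3-12 | P2 12-23 |
Completion: P1=3  P2=23  P3=12
Turnaround (C−A): P1=3  P2=21  P3=9
Finish order: P1 → P3 → P2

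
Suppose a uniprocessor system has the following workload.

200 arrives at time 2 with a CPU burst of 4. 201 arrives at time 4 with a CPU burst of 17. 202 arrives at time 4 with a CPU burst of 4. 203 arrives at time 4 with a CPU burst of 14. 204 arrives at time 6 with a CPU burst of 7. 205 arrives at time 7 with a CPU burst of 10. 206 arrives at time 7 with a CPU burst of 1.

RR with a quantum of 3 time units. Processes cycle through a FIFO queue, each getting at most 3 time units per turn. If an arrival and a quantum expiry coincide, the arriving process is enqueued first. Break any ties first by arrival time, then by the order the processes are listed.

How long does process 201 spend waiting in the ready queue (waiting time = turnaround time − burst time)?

Schedule: | idle 0-2 | 200 2-5 | 201 5-8 | 202 8-11 | 203 11-14 | 200 14-15 | 204 15-18 | 205 18-21 | 206 21-22 | 201 22-25 | 202 25-26 | 203 26-29 | 204 29-32 | 205 32-35 | 201 35-38 | 203 38-41 | 204 41-42 | 205 42-45 | 201 45-48 | 203 48-51 | 205 51-52 | 201 52-55 | 203 55-57 | 201 57-59 |
Completion: 200=15  201=59  202=26  203=57  204=42  205=52  206=22
Turnaround (C−A): 200=13  201=55  202=22  203=53  204=36  205=45  206=15
Waiting(201) = turnaround − burst = 55 − 17 = 38

38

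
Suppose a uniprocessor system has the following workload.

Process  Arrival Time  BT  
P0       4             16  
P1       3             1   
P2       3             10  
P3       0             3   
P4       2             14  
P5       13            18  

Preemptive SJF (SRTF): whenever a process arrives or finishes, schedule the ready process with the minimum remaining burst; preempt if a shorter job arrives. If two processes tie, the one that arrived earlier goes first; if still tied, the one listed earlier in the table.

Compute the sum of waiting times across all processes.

Schedule: | P3 0-3 | P1 3-4 | P2 4-14 | P4 14-28 | P0 28-44 | P5 44-62 |
Completion: P0=44  P1=4  P2=14  P3=3  P4=28  P5=62
Waiting = turnaround − burst: P0=24, P1=0, P2=1, P3=0, P4=12, P5=31
Total waiting = 24 + 0 + 1 + 0 + 12 + 31 = 68

68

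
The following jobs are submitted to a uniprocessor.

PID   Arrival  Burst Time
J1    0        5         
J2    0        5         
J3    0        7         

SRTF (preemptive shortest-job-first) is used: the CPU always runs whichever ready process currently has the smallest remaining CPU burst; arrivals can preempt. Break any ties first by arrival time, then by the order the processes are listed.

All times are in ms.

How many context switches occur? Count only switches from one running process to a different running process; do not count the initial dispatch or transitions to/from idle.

2

Timeline: | J1 0-5 | J2 5-10 | J3 10-17 |
Completion: J1=5  J2=10  J3=17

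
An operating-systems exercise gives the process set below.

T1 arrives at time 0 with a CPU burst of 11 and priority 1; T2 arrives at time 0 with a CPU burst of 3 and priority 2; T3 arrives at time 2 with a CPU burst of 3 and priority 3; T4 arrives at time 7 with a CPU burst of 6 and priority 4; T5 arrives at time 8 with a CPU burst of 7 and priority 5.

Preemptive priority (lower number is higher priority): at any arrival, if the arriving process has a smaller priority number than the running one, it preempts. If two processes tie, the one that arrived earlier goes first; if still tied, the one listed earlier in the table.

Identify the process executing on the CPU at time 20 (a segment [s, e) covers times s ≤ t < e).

Timeline: | T1 0-11 | T2 11-14 | T3 14-17 | T4 17-23 | T5 23-30 |
Completion: T1=11  T2=14  T3=17  T4=23  T5=30
Turnaround (C−A): T1=11  T2=14  T3=15  T4=16  T5=22

T4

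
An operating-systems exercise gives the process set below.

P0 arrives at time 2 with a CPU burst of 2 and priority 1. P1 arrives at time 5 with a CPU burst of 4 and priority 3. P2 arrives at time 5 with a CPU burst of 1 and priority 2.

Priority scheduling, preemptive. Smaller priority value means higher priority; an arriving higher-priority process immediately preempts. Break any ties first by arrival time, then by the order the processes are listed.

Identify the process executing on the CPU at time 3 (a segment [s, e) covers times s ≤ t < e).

Gantt: | idle 0-2 | P0 2-4 | idle 4-5 | P2 5-6 | P1 6-10 |
Completion: P0=4  P1=10  P2=6

P0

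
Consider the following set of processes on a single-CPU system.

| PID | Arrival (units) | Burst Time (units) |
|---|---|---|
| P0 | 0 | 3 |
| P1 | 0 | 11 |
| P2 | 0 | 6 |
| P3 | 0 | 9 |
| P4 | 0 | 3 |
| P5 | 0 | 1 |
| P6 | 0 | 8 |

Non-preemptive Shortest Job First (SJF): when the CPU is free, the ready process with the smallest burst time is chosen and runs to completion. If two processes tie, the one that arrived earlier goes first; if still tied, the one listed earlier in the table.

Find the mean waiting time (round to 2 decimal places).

10.86

Timeline: | P5 0-1 | P0 1-4 | P4 4-7 | P2 7-13 | P6 13-21 | P3 21-30 | P1 30-41 |
Completion: P0=4  P1=41  P2=13  P3=30  P4=7  P5=1  P6=21
Turnaround (C−A): P0=4  P1=41  P2=13  P3=30  P4=7  P5=1  P6=21
Waiting times: P0=1, P1=30, P2=7, P3=21, P4=4, P5=0, P6=13
Average waiting = (1+30+7+21+4+0+13) / 7 = 76/7 = 10.86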